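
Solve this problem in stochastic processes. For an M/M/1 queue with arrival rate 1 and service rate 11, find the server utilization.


rho = lambda/mu
= 1/11
= 0.0909

0.0909


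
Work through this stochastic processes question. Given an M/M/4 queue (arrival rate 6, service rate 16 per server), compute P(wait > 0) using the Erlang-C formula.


a = lambda/mu = 0.3750
rho = a/c = 0.0938
Erlang-C formula applied:
C(c,a) = 6.2488e-04

6.2488e-04


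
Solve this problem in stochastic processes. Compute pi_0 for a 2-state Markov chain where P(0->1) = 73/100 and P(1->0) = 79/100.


Stationary distribution: pi_0 = p10/(p01+p10), pi_1 = p01/(p01+p10)
p01 = 0.7300, p10 = 0.7900
pi_0 = 0.5197

0.5197


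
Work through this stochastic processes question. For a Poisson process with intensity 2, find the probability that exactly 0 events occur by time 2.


P(N(t)=k) = (lambda*t)^k * exp(-lambda*t) / k!
lambda*t = 4
= 4^0 * exp(-4) / 0!
= 1 * 0.0183 / 1
= 0.0183

0.0183


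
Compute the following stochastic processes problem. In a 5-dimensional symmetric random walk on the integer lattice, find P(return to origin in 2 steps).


P(return in 2 steps) = P(reverse first step) = 1/(2d)
= 1/10
= 0.1000

0.1000


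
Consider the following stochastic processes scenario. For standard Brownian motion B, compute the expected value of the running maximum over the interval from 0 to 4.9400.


E(max B(s)) = sqrt(2t/pi)
= sqrt(2*4.9400/pi)
= sqrt(3.1449)
= 1.7734

1.7734


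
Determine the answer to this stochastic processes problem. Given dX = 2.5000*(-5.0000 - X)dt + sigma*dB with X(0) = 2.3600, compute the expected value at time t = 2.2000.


E[X(t)] = mu + (X(0) - mu)*exp(-theta*t)
= -5.0000 + (2.3600 - -5.0000)*exp(-2.5000*2.2000)
= -5.0000 + 7.3600 * 0.0041
= -4.9699

-4.9699


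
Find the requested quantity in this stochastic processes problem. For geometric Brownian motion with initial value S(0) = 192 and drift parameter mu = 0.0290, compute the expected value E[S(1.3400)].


E[S(t)] = S(0) * exp(mu * t)
= 192 * exp(0.0290 * 1.3400)
= 192 * 1.0396
= 199.6080

199.6080


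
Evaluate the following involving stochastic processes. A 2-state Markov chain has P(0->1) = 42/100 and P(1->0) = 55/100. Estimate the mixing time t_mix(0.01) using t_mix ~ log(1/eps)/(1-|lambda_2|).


lambda_2 = |1 - p01 - p10| = |1 - 0.4200 - 0.5500| = 0.0300
t_mix ~ log(1/eps)/(1 - |lambda_2|)
= log(100)/(1 - 0.0300) = 4.6052/0.9700
= 4.7476

4.7476


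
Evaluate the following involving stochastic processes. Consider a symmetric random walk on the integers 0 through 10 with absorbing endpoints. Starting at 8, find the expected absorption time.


For symmetric RW on 0,...,N with absorbing barriers, E(i) = i*(N-i)
E(8) = 8 * 2 = 16

16


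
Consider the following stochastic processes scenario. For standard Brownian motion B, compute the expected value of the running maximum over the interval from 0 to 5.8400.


E(max B(s)) = sqrt(2t/pi)
= sqrt(2*5.8400/pi)
= sqrt(3.7179)
= 1.9282

1.9282


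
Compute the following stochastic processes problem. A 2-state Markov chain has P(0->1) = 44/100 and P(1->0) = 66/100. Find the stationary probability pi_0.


Stationary distribution: pi_0 = p10/(p01+p10), pi_1 = p01/(p01+p10)
p01 = 0.4400, p10 = 0.6600
pi_0 = 0.6000

0.6000


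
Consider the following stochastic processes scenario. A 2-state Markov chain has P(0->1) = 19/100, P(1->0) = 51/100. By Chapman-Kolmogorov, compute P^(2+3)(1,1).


P^5 = P^2 * P^3
Computing via matrix multiplication of the transition matrix.
Entry (1,1) of P^5 = 0.2732

0.2732


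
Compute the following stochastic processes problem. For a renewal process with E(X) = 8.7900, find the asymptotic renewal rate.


Long-run renewal rate = 1/E(X)
= 1/8.7900
= 0.1138

0.1138


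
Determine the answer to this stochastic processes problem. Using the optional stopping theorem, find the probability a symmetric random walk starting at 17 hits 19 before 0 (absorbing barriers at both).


By optional stopping theorem: E(M at tau) = M(0) = 17
P(hit 19)*19 + P(hit 0)*0 = 17
P(hit 19) = (17 - 0)/(19 - 0) = 17/19 = 0.8947

0.8947


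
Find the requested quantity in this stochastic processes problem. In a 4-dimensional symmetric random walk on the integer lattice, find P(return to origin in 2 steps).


P(return in 2 steps) = P(reverse first step) = 1/(2d)
= 1/8
= 0.1250

0.1250


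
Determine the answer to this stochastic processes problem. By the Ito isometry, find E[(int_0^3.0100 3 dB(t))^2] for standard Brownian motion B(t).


By Ito isometry: E[(int f dB)^2] = int f^2 dt
= 3^2 * 3.0100
= 9 * 3.0100 = 27.0900

27.0900


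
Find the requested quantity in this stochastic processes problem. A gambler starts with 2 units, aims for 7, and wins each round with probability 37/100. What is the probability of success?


Gambler's ruin formula:
r = q/p = 0.6300/0.3700 = 1.7027
P(win) = (1 - r^i)/(1 - r^N)
= (1 - 1.7027^2)/(1 - 1.7027^7)
= 0.0469

0.0469


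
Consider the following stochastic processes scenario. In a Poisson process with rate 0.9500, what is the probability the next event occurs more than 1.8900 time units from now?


P(X > t) = exp(-lambda * t)
= exp(-0.9500 * 1.8900)
= exp(-1.7955) = 0.1660

0.1660


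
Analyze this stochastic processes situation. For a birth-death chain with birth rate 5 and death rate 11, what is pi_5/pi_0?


For birth-death process, pi_n/pi_0 = (lambda/mu)^n
= (5/11)^5
= 0.0194

0.0194


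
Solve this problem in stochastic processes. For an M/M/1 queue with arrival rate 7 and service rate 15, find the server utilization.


rho = lambda/mu
= 7/15
= 0.4667

0.4667


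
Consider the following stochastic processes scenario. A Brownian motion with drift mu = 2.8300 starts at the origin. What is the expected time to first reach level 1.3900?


Expected first passage time = a/mu
= 1.3900/2.8300
= 0.4912

0.4912


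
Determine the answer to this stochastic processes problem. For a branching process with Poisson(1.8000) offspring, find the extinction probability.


Since mu = 1.8000 > 1, extinction prob q < 1.
Solve s = exp(mu*(s-1)) iteratively.
q = 0.2676

0.2676


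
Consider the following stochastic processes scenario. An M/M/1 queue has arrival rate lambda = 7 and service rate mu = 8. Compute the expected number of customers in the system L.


rho = 7/8 = 0.8750
L = rho/(1-rho)
= 0.8750/0.1250
= 7.0000

7.0000


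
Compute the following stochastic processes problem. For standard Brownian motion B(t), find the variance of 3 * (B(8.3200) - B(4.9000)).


Var(alpha*(B(t)-B(s))) = alpha^2 * (t-s)
= 3^2 * (8.3200 - 4.9000)
= 9 * 3.4200
= 30.7800

30.7800


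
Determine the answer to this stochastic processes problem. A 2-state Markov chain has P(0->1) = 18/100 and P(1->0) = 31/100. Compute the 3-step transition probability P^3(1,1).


Computing P^3 by matrix multiplication.
P = [[0.8200, 0.1800], [0.3100, 0.6900]]
After raising P to the power 3:
P^3(1,1) = 0.4513

0.4513


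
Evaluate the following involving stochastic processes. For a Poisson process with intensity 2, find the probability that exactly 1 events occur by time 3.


P(N(t)=k) = (lambda*t)^k * exp(-lambda*t) / k!
lambda*t = 6
= 6^1 * exp(-6) / 1!
= 6 * 0.0025 / 1
= 0.0149

0.0149


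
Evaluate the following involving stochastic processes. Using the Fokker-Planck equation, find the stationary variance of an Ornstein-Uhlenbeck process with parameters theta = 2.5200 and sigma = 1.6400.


Stationary variance = sigma^2 / (2*theta)
= 1.6400^2 / (2*2.5200)
= 2.6896 / 5.0400
= 0.5337

0.5337


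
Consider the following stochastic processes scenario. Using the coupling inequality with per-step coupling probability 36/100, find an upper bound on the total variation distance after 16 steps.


TV distance bound <= (1-delta)^n
= (1 - 0.3600)^16
= 0.6400^16
= 7.9228e-04

7.9228e-04


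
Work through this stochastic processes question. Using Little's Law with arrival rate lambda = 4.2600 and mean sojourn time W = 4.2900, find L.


Little's Law: L = lambda * W
= 4.2600 * 4.2900
= 18.2754

18.2754


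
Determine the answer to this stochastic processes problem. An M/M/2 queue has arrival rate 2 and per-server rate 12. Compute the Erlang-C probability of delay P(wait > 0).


a = lambda/mu = 0.1667
rho = a/c = 0.0833
Erlang-C formula applied:
C(c,a) = 0.0128

0.0128


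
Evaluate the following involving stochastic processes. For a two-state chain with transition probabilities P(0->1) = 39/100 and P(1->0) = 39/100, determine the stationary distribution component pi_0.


Stationary distribution: pi_0 = p10/(p01+p10), pi_1 = p01/(p01+p10)
p01 = 0.3900, p10 = 0.3900
pi_0 = 0.5000

0.5000


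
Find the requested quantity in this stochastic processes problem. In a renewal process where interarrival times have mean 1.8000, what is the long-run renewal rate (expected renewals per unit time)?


Long-run renewal rate = 1/E(X)
= 1/1.8000
= 0.5556

0.5556


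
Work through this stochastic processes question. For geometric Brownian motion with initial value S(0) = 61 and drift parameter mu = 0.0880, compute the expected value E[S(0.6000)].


E[S(t)] = S(0) * exp(mu * t)
= 61 * exp(0.0880 * 0.6000)
= 61 * 1.0542
= 64.3073

64.3073


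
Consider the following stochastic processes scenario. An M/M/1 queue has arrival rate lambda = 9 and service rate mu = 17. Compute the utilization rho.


rho = lambda/mu
= 9/17
= 0.5294

0.5294


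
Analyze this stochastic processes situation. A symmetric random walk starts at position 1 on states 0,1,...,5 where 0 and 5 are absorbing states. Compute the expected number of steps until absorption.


For symmetric RW on 0,...,N with absorbing barriers, E(i) = i*(N-i)
E(1) = 1 * 4 = 4

4


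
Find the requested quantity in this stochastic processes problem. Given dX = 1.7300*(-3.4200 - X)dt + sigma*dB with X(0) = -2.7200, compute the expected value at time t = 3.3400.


E[X(t)] = mu + (X(0) - mu)*exp(-theta*t)
= -3.4200 + (-2.7200 - -3.4200)*exp(-1.7300*3.3400)
= -3.4200 + 0.7000 * 0.0031
= -3.4178

-3.4178


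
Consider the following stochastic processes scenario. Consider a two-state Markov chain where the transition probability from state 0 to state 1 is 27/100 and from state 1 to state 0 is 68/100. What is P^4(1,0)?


Computing P^4 by matrix multiplication.
P = [[0.7300, 0.2700], [0.6800, 0.3200]]
After raising P to the power 4:
P^4(1,0) = 0.7158

0.7158


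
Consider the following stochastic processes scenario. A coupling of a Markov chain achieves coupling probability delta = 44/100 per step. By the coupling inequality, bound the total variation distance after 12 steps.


TV distance bound <= (1-delta)^n
= (1 - 0.4400)^12
= 0.5600^12
= 9.5117e-04

9.5117e-04


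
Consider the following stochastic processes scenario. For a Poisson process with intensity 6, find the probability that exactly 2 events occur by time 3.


P(N(t)=k) = (lambda*t)^k * exp(-lambda*t) / k!
lambda*t = 18
= 18^2 * exp(-18) / 2!
= 324 * 1.5230e-08 / 2
= 2.4673e-06

2.4673e-06


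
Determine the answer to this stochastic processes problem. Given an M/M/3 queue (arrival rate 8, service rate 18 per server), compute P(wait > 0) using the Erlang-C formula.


a = lambda/mu = 0.4444
rho = a/c = 0.1481
Erlang-C formula applied:
C(c,a) = 0.0110

0.0110


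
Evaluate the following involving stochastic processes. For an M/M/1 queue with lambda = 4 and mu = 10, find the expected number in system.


rho = 4/10 = 0.4000
L = rho/(1-rho)
= 0.4000/0.6000
= 0.6667

0.6667


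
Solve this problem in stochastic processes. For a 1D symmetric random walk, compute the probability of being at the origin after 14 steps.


P(S(14) = 0) = C(14,7) / 4^7
= 3432 / 16384
= 0.2095

0.2095


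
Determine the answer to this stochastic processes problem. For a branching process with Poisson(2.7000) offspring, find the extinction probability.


Since mu = 2.7000 > 1, extinction prob q < 1.
Solve s = exp(mu*(s-1)) iteratively.
q = 0.0844

0.0844


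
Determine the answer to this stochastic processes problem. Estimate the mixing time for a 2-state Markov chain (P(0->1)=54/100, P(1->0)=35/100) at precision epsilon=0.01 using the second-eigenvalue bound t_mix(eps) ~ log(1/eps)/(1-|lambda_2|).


lambda_2 = |1 - p01 - p10| = |1 - 0.5400 - 0.3500| = 0.1100
t_mix ~ log(1/eps)/(1 - |lambda_2|)
= log(100)/(1 - 0.1100) = 4.6052/0.8900
= 5.1743

5.1743


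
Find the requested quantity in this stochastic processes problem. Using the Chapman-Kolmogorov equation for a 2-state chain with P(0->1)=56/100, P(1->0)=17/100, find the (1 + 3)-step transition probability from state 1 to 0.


P^4 = P^1 * P^3
Computing via matrix multiplication of the transition matrix.
Entry (1,0) of P^4 = 0.2316

0.2316


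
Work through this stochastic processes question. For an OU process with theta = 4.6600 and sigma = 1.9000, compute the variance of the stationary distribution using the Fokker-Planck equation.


Stationary variance = sigma^2 / (2*theta)
= 1.9000^2 / (2*4.6600)
= 3.6100 / 9.3200
= 0.3873

0.3873


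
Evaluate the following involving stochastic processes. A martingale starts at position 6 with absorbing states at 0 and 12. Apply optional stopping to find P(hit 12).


By optional stopping theorem: E(M at tau) = M(0) = 6
P(hit 12)*12 + P(hit 0)*0 = 6
P(hit 12) = (6 - 0)/(12 - 0) = 1/2 = 0.5000

0.5000


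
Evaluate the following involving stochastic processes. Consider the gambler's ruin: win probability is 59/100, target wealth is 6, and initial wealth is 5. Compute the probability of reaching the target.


Gambler's ruin formula:
r = q/p = 0.4100/0.5900 = 0.6949
P(win) = (1 - r^i)/(1 - r^N)
= (1 - 0.6949^5)/(1 - 0.6949^6)
= 0.9443

0.9443


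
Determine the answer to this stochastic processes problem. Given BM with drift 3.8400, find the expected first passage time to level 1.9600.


Expected first passage time = a/mu
= 1.9600/3.8400
= 0.5104

0.5104


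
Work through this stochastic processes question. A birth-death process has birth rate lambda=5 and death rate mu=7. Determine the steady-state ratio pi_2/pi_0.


For birth-death process, pi_n/pi_0 = (lambda/mu)^n
= (5/7)^2
= 0.5102

0.5102


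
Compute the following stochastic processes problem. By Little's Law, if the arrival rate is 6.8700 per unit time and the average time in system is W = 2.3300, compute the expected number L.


Little's Law: L = lambda * W
= 6.8700 * 2.3300
= 16.0071

16.0071


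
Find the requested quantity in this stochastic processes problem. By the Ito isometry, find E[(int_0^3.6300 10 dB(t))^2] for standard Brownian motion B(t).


By Ito isometry: E[(int f dB)^2] = int f^2 dt
= 10^2 * 3.6300
= 100 * 3.6300 = 363.0000

363.0000


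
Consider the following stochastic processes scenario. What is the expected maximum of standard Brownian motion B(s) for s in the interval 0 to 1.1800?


E(max B(s)) = sqrt(2t/pi)
= sqrt(2*1.1800/pi)
= sqrt(0.7512)
= 0.8667

0.8667


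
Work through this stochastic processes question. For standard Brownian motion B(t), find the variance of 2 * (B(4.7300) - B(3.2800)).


Var(alpha*(B(t)-B(s))) = alpha^2 * (t-s)
= 2^2 * (4.7300 - 3.2800)
= 4 * 1.4500
= 5.8000

5.8000


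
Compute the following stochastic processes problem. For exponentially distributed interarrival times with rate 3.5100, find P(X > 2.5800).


P(X > t) = exp(-lambda * t)
= exp(-3.5100 * 2.5800)
= exp(-9.0558) = 1.1671e-04

1.1671e-04


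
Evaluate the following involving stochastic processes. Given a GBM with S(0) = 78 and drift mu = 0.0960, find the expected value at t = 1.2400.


E[S(t)] = S(0) * exp(mu * t)
= 78 * exp(0.0960 * 1.2400)
= 78 * 1.1264
= 87.8604

87.8604


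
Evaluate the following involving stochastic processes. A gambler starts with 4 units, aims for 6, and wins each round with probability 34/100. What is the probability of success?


Gambler's ruin formula:
r = q/p = 0.6600/0.3400 = 1.9412
P(win) = (1 - r^i)/(1 - r^N)
= (1 - 1.9412^4)/(1 - 1.9412^6)
= 0.2514

0.2514


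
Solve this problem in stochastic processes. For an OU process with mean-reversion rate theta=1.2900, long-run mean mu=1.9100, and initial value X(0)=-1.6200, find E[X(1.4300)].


E[X(t)] = mu + (X(0) - mu)*exp(-theta*t)
= 1.9100 + (-1.6200 - 1.9100)*exp(-1.2900*1.4300)
= 1.9100 + -3.5300 * 0.1581
= 1.3520

1.3520


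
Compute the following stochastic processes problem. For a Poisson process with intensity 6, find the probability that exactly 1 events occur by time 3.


P(N(t)=k) = (lambda*t)^k * exp(-lambda*t) / k!
lambda*t = 18
= 18^1 * exp(-18) / 1!
= 18 * 1.5230e-08 / 1
= 2.7414e-07

2.7414e-07


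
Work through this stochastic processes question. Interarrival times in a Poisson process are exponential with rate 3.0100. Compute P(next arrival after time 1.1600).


P(X > t) = exp(-lambda * t)
= exp(-3.0100 * 1.1600)
= exp(-3.4916) = 0.0305

0.0305


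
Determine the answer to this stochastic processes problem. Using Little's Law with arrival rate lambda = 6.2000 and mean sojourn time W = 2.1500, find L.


Little's Law: L = lambda * W
= 6.2000 * 2.1500
= 13.3300

13.3300


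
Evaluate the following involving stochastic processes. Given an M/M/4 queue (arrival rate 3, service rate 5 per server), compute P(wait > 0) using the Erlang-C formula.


a = lambda/mu = 0.6000
rho = a/c = 0.1500
Erlang-C formula applied:
C(c,a) = 0.0035

0.0035


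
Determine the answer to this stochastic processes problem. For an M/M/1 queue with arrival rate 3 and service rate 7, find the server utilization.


rho = lambda/mu
= 3/7
= 0.4286

0.4286


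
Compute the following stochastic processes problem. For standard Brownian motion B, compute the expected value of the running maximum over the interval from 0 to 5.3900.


E(max B(s)) = sqrt(2t/pi)
= sqrt(2*5.3900/pi)
= sqrt(3.4314)
= 1.8524

1.8524


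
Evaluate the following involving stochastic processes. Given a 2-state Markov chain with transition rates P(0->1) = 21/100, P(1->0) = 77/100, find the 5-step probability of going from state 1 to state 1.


Computing P^5 by matrix multiplication.
P = [[0.7900, 0.2100], [0.7700, 0.2300]]
After raising P to the power 5:
P^5(1,1) = 0.2143

0.2143


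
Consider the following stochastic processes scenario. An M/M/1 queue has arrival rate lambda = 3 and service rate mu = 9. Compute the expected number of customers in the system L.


rho = 3/9 = 0.3333
L = rho/(1-rho)
= 0.3333/0.6667
= 0.5000

0.5000


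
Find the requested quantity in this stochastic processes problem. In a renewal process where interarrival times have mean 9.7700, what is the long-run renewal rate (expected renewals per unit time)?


Long-run renewal rate = 1/E(X)
= 1/9.7700
= 0.1024

0.1024


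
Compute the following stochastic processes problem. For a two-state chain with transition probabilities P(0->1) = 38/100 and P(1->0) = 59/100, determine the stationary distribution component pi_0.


Stationary distribution: pi_0 = p10/(p01+p10), pi_1 = p01/(p01+p10)
p01 = 0.3800, p10 = 0.5900
pi_0 = 0.6082

0.6082


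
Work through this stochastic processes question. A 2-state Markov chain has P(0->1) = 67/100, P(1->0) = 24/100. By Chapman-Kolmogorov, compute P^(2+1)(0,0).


P^3 = P^2 * P^1
Computing via matrix multiplication of the transition matrix.
Entry (0,0) of P^3 = 0.2643

0.2643


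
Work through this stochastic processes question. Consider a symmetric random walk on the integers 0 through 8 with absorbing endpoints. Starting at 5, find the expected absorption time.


For symmetric RW on 0,...,N with absorbing barriers, E(i) = i*(N-i)
E(5) = 5 * 3 = 15

15


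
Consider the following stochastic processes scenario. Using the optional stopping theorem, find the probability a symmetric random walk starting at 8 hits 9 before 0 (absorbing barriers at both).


By optional stopping theorem: E(M at tau) = M(0) = 8
P(hit 9)*9 + P(hit 0)*0 = 8
P(hit 9) = (8 - 0)/(9 - 0) = 8/9 = 0.8889

0.8889


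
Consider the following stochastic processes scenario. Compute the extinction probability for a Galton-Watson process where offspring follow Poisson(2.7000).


Since mu = 2.7000 > 1, extinction prob q < 1.
Solve s = exp(mu*(s-1)) iteratively.
q = 0.0844

0.0844


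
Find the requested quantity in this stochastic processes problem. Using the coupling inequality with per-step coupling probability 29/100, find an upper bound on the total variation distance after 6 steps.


TV distance bound <= (1-delta)^n
= (1 - 0.2900)^6
= 0.7100^6
= 0.1281

0.1281


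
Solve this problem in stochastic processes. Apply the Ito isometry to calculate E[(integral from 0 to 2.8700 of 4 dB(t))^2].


By Ito isometry: E[(int f dB)^2] = int f^2 dt
= 4^2 * 2.8700
= 16 * 2.8700 = 45.9200

45.9200


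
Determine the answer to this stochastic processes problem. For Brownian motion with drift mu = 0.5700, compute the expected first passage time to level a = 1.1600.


Expected first passage time = a/mu
= 1.1600/0.5700
= 2.0351

2.0351


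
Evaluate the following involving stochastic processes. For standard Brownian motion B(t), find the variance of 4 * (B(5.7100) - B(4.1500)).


Var(alpha*(B(t)-B(s))) = alpha^2 * (t-s)
= 4^2 * (5.7100 - 4.1500)
= 16 * 1.5600
= 24.9600

24.9600


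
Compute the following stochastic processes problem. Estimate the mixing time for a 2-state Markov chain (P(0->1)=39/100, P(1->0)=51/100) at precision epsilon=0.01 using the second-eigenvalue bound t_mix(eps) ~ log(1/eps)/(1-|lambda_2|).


lambda_2 = |1 - p01 - p10| = |1 - 0.3900 - 0.5100| = 0.1000
t_mix ~ log(1/eps)/(1 - |lambda_2|)
= log(100)/(1 - 0.1000) = 4.6052/0.9000
= 5.1169

5.1169


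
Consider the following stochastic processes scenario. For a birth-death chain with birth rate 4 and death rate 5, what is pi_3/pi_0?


For birth-death process, pi_n/pi_0 = (lambda/mu)^n
= (4/5)^3
= 0.5120

0.5120


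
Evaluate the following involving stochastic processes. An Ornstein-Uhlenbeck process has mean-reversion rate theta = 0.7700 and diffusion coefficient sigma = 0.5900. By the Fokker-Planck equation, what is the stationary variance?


Stationary variance = sigma^2 / (2*theta)
= 0.5900^2 / (2*0.7700)
= 0.3481 / 1.5400
= 0.2260

0.2260


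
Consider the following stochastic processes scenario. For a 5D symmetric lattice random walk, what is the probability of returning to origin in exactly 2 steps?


P(return in 2 steps) = P(reverse first step) = 1/(2d)
= 1/10
= 0.1000

0.1000


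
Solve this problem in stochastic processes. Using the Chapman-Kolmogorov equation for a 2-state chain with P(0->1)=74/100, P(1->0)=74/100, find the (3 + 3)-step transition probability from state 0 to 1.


P^6 = P^3 * P^3
Computing via matrix multiplication of the transition matrix.
Entry (0,1) of P^6 = 0.4939

0.4939


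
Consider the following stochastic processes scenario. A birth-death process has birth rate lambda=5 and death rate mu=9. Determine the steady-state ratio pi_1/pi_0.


For birth-death process, pi_n/pi_0 = (lambda/mu)^n
= (5/9)^1
= 0.5556

0.5556


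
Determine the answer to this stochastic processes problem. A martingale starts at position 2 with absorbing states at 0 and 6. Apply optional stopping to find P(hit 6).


By optional stopping theorem: E(M at tau) = M(0) = 2
P(hit 6)*6 + P(hit 0)*0 = 2
P(hit 6) = (2 - 0)/(6 - 0) = 1/3 = 0.3333

0.3333


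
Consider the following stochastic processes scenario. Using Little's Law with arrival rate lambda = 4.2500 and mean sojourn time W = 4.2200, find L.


Little's Law: L = lambda * W
= 4.2500 * 4.2200
= 17.9350

17.9350


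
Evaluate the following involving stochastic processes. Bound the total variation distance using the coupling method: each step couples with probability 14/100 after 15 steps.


TV distance bound <= (1-delta)^n
= (1 - 0.1400)^15
= 0.8600^15
= 0.1041

0.1041


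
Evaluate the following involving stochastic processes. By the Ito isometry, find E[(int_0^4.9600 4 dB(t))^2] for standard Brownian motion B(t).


By Ito isometry: E[(int f dB)^2] = int f^2 dt
= 4^2 * 4.9600
= 16 * 4.9600 = 79.3600

79.3600


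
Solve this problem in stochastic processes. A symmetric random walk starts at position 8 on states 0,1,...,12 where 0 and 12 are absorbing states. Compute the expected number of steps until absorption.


For symmetric RW on 0,...,N with absorbing barriers, E(i) = i*(N-i)
E(8) = 8 * 4 = 32

32


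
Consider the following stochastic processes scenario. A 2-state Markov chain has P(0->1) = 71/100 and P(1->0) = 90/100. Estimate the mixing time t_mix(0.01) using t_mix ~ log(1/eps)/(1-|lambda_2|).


lambda_2 = |1 - p01 - p10| = |1 - 0.7100 - 0.9000| = 0.6100
t_mix ~ log(1/eps)/(1 - |lambda_2|)
= log(100)/(1 - 0.6100) = 4.6052/0.3900
= 11.8081

11.8081


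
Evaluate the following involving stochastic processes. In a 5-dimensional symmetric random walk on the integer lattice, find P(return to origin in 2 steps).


P(return in 2 steps) = P(reverse first step) = 1/(2d)
= 1/10
= 0.1000

0.1000


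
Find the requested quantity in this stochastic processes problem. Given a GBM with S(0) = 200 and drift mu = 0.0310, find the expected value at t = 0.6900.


E[S(t)] = S(0) * exp(mu * t)
= 200 * exp(0.0310 * 0.6900)
= 200 * 1.0216
= 204.3241

204.3241


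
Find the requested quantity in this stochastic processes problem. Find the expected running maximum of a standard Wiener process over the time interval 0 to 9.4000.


E(max B(s)) = sqrt(2t/pi)
= sqrt(2*9.4000/pi)
= sqrt(5.9842)
= 2.4463

2.4463


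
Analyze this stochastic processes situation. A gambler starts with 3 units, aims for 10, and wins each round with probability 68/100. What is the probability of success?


Gambler's ruin formula:
r = q/p = 0.3200/0.6800 = 0.4706
P(win) = (1 - r^i)/(1 - r^N)
= (1 - 0.4706^3)/(1 - 0.4706^10)
= 0.8963

0.8963


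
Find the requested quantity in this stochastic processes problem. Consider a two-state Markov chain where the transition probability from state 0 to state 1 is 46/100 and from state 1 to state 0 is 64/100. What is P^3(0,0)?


Computing P^3 by matrix multiplication.
P = [[0.5400, 0.4600], [0.6400, 0.3600]]
After raising P to the power 3:
P^3(0,0) = 0.5814

0.5814


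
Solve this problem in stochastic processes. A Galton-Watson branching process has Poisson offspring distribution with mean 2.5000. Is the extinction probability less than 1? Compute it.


Since mu = 2.5000 > 1, extinction prob q < 1.
Solve s = exp(mu*(s-1)) iteratively.
q = 0.1074

0.1074


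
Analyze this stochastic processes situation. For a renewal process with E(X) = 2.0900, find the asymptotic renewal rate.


Long-run renewal rate = 1/E(X)
= 1/2.0900
= 0.4785

0.4785


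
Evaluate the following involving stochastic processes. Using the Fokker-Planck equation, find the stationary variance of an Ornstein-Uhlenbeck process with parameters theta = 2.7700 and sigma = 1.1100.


Stationary variance = sigma^2 / (2*theta)
= 1.1100^2 / (2*2.7700)
= 1.2321 / 5.5400
= 0.2224

0.2224


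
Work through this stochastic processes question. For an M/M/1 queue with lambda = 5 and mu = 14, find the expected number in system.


rho = 5/14 = 0.3571
L = rho/(1-rho)
= 0.3571/0.6429
= 0.5556

0.5556


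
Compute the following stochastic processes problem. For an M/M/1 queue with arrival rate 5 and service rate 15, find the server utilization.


rho = lambda/mu
= 5/15
= 0.3333

0.3333


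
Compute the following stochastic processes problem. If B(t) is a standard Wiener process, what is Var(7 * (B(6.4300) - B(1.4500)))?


Var(alpha*(B(t)-B(s))) = alpha^2 * (t-s)
= 7^2 * (6.4300 - 1.4500)
= 49 * 4.9800
= 244.0200

244.0200


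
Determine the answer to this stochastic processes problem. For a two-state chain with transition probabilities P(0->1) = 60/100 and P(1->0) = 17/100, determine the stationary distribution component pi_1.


Stationary distribution: pi_0 = p10/(p01+p10), pi_1 = p01/(p01+p10)
p01 = 0.6000, p10 = 0.1700
pi_1 = 0.7792

0.7792


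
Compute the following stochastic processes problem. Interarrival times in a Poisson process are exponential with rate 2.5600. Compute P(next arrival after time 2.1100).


P(X > t) = exp(-lambda * t)
= exp(-2.5600 * 2.1100)
= exp(-5.4016) = 0.0045

0.0045


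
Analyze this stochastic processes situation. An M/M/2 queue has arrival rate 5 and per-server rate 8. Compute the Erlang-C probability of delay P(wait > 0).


a = lambda/mu = 0.6250
rho = a/c = 0.3125
Erlang-C formula applied:
C(c,a) = 0.1488

0.1488


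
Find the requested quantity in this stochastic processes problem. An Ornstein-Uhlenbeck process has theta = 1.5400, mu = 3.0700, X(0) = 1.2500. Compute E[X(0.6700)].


E[X(t)] = mu + (X(0) - mu)*exp(-theta*t)
= 3.0700 + (1.2500 - 3.0700)*exp(-1.5400*0.6700)
= 3.0700 + -1.8200 * 0.3564
= 2.4214

2.4214


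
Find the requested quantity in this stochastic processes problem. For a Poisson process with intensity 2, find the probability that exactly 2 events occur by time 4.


P(N(t)=k) = (lambda*t)^k * exp(-lambda*t) / k!
lambda*t = 8
= 8^2 * exp(-8) / 2!
= 64 * 3.3546e-04 / 2
= 0.0107

0.0107


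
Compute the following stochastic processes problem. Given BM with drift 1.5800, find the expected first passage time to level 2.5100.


Expected first passage time = a/mu
= 2.5100/1.5800
= 1.5886

1.5886


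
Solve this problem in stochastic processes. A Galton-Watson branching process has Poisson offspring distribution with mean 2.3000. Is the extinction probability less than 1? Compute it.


Since mu = 2.3000 > 1, extinction prob q < 1.
Solve s = exp(mu*(s-1)) iteratively.
q = 0.1376

0.1376


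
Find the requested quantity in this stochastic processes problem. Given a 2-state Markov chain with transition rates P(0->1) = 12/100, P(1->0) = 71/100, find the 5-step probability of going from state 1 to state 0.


Computing P^5 by matrix multiplication.
P = [[0.8800, 0.1200], [0.7100, 0.2900]]
After raising P to the power 5:
P^5(1,0) = 0.8553

0.8553


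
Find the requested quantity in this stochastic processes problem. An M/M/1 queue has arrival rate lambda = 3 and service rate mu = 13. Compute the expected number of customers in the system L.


rho = 3/13 = 0.2308
L = rho/(1-rho)
= 0.2308/0.7692
= 0.3000

0.3000


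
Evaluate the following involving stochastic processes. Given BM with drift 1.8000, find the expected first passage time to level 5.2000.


Expected first passage time = a/mu
= 5.2000/1.8000
= 2.8889

2.8889


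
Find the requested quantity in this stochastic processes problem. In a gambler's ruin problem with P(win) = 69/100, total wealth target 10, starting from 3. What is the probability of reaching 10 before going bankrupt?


Gambler's ruin formula:
r = q/p = 0.3100/0.6900 = 0.4493
P(win) = (1 - r^i)/(1 - r^N)
= (1 - 0.4493^3)/(1 - 0.4493^10)
= 0.9096

0.9096


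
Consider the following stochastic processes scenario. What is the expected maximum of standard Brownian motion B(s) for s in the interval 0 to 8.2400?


E(max B(s)) = sqrt(2t/pi)
= sqrt(2*8.2400/pi)
= sqrt(5.2457)
= 2.2904

2.2904


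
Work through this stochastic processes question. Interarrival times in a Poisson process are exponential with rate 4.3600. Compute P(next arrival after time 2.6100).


P(X > t) = exp(-lambda * t)
= exp(-4.3600 * 2.6100)
= exp(-11.3796) = 1.1426e-05

1.1426e-05


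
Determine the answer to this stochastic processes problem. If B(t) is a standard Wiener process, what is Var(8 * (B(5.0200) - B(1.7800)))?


Var(alpha*(B(t)-B(s))) = alpha^2 * (t-s)
= 8^2 * (5.0200 - 1.7800)
= 64 * 3.2400
= 207.3600

207.3600


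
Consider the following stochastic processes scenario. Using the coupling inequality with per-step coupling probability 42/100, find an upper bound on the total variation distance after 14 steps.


TV distance bound <= (1-delta)^n
= (1 - 0.4200)^14
= 0.5800^14
= 4.8752e-04

4.8752e-04


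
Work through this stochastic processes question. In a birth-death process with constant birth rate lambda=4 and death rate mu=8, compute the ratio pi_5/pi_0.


For birth-death process, pi_n/pi_0 = (lambda/mu)^n
= (4/8)^5
= 0.0312

0.0312


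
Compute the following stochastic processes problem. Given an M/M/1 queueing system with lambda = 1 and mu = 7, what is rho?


rho = lambda/mu
= 1/7
= 0.1429

0.1429


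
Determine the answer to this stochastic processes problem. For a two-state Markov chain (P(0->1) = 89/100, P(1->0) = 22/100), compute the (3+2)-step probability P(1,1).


P^5 = P^3 * P^2
Computing via matrix multiplication of the transition matrix.
Entry (1,1) of P^5 = 0.8018

0.8018


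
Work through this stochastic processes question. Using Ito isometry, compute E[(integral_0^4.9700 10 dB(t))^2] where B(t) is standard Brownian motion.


By Ito isometry: E[(int f dB)^2] = int f^2 dt
= 10^2 * 4.9700
= 100 * 4.9700 = 497.0000

497.0000


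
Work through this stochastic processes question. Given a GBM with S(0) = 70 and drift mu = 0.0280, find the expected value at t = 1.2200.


E[S(t)] = S(0) * exp(mu * t)
= 70 * exp(0.0280 * 1.2200)
= 70 * 1.0348
= 72.4325

72.4325


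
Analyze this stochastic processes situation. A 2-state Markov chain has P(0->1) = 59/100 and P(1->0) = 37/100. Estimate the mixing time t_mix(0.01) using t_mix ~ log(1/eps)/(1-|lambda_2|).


lambda_2 = |1 - p01 - p10| = |1 - 0.5900 - 0.3700| = 0.0400
t_mix ~ log(1/eps)/(1 - |lambda_2|)
= log(100)/(1 - 0.0400) = 4.6052/0.9600
= 4.7971

4.7971


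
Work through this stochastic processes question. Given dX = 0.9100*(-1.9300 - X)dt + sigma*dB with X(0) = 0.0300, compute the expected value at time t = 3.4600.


E[X(t)] = mu + (X(0) - mu)*exp(-theta*t)
= -1.9300 + (0.0300 - -1.9300)*exp(-0.9100*3.4600)
= -1.9300 + 1.9600 * 0.0429
= -1.8459

-1.8459


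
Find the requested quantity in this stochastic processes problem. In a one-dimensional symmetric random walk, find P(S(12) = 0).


P(S(12) = 0) = C(12,6) / 4^6
= 924 / 4096
= 0.2256

0.2256


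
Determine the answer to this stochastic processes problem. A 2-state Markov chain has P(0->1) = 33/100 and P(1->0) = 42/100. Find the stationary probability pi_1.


Stationary distribution: pi_0 = p10/(p01+p10), pi_1 = p01/(p01+p10)
p01 = 0.3300, p10 = 0.4200
pi_1 = 0.4400

0.4400


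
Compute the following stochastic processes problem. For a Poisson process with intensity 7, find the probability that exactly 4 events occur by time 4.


P(N(t)=k) = (lambda*t)^k * exp(-lambda*t) / k!
lambda*t = 28
= 28^4 * exp(-28) / 4!
= 614656 * 6.9144e-13 / 24
= 1.7708e-08

1.7708e-08


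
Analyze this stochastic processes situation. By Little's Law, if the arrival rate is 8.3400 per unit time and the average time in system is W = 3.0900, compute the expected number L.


Little's Law: L = lambda * W
= 8.3400 * 3.0900
= 25.7706

25.7706


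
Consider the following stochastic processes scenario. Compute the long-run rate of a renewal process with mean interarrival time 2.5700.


Long-run renewal rate = 1/E(X)
= 1/2.5700
= 0.3891

0.3891


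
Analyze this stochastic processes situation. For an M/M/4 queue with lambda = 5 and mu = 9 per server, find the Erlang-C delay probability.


a = lambda/mu = 0.5556
rho = a/c = 0.1389
Erlang-C formula applied:
C(c,a) = 0.0026

0.0026


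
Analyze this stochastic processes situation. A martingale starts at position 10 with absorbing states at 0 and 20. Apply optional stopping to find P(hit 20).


By optional stopping theorem: E(M at tau) = M(0) = 10
P(hit 20)*20 + P(hit 0)*0 = 10
P(hit 20) = (10 - 0)/(20 - 0) = 1/2 = 0.5000

0.5000


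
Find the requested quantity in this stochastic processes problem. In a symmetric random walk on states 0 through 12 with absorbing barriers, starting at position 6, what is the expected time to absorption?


For symmetric RW on 0,...,N with absorbing barriers, E(i) = i*(N-i)
E(6) = 6 * 6 = 36

36


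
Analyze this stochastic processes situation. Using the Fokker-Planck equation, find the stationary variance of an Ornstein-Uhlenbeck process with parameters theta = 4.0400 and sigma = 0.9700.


Stationary variance = sigma^2 / (2*theta)
= 0.9700^2 / (2*4.0400)
= 0.9409 / 8.0800
= 0.1164

0.1164


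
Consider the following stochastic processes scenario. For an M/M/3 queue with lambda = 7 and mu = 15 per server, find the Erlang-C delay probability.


a = lambda/mu = 0.4667
rho = a/c = 0.1556
Erlang-C formula applied:
C(c,a) = 0.0126

0.0126


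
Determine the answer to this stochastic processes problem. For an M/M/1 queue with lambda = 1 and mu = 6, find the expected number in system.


rho = 1/6 = 0.1667
L = rho/(1-rho)
= 0.1667/0.8333
= 0.2000

0.2000


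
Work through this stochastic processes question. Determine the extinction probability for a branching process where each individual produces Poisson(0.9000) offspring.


Since mu = 0.9000 <= 1, extinction probability = 1.

1.0000


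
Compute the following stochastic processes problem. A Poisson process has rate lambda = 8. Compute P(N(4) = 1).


P(N(t)=k) = (lambda*t)^k * exp(-lambda*t) / k!
lambda*t = 32
= 32^1 * exp(-32) / 1!
= 32 * 1.2664e-14 / 1
= 4.0525e-13

4.0525e-13


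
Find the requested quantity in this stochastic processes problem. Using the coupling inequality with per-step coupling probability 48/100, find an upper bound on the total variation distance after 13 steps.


TV distance bound <= (1-delta)^n
= (1 - 0.4800)^13
= 0.5200^13
= 2.0326e-04

2.0326e-04


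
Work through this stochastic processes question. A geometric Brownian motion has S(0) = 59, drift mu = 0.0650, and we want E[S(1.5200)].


E[S(t)] = S(0) * exp(mu * t)
= 59 * exp(0.0650 * 1.5200)
= 59 * 1.1038
= 65.1269

65.1269


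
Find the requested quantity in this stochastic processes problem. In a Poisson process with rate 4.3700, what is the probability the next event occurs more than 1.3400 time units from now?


P(X > t) = exp(-lambda * t)
= exp(-4.3700 * 1.3400)
= exp(-5.8558) = 0.0029

0.0029


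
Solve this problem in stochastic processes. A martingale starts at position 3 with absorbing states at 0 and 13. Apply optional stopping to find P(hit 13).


By optional stopping theorem: E(M at tau) = M(0) = 3
P(hit 13)*13 + P(hit 0)*0 = 3
P(hit 13) = (3 - 0)/(13 - 0) = 3/13 = 0.2308

0.2308


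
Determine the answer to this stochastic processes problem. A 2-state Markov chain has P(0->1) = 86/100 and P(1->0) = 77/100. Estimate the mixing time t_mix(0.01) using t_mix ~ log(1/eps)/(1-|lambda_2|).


lambda_2 = |1 - p01 - p10| = |1 - 0.8600 - 0.7700| = 0.6300
t_mix ~ log(1/eps)/(1 - |lambda_2|)
= log(100)/(1 - 0.6300) = 4.6052/0.3700
= 12.4464

12.4464


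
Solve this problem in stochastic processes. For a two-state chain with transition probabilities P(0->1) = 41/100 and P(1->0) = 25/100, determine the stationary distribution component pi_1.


Stationary distribution: pi_0 = p10/(p01+p10), pi_1 = p01/(p01+p10)
p01 = 0.4100, p10 = 0.2500
pi_1 = 0.6212

0.6212


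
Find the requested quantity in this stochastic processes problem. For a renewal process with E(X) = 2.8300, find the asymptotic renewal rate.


Long-run renewal rate = 1/E(X)
= 1/2.8300
= 0.3534

0.3534


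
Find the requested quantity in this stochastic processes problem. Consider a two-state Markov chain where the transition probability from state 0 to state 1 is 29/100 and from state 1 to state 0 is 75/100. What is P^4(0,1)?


Computing P^4 by matrix multiplication.
P = [[0.7100, 0.2900], [0.7500, 0.2500]]
After raising P to the power 4:
P^4(0,1) = 0.2788

0.2788


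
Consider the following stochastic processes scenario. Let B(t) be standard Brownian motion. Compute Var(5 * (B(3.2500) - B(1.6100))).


Var(alpha*(B(t)-B(s))) = alpha^2 * (t-s)
= 5^2 * (3.2500 - 1.6100)
= 25 * 1.6400
= 41.0000

41.0000
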